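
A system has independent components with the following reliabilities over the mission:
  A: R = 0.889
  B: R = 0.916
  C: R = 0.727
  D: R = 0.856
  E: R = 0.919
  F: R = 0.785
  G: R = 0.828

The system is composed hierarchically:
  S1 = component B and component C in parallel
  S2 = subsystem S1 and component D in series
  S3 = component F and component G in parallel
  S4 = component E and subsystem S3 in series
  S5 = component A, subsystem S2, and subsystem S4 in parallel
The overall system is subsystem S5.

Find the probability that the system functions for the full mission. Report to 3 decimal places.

Parallel (B and C): 1 − (1 − 0.91600)(1 − 0.72700) = 0.97707
Series ([0.97707] and D): 0.97707 × 0.85600 = 0.83637
Parallel (F and G): 1 − (1 − 0.78500)(1 − 0.82800) = 0.96302
Series (E and [0.96302]): 0.91900 × 0.96302 = 0.88502
Parallel (A, [0.83637], and [0.88502]): 1 − (1 − 0.88900)(1 − 0.83637)(1 − 0.88502) = 0.998

0.998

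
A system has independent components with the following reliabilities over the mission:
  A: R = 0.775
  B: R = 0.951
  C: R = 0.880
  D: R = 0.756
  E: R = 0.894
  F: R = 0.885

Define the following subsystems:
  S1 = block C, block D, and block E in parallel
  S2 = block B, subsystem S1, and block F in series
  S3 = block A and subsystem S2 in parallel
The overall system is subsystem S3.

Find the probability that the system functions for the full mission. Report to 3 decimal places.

Parallel (C, D, and E): 1 − (1 − 0.88000)(1 − 0.75600)(1 − 0.89400) = 0.99690
Series (B, [0.99690], and F): 0.95100 × 0.99690 × 0.88500 = 0.83903
Parallel (A and [0.83903]): 1 − (1 − 0.77500)(1 − 0.83903) = 0.964

0.964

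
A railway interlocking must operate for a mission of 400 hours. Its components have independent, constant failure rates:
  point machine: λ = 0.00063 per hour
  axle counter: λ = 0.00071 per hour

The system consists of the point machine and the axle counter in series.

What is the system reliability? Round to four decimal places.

0.5851

R(point machine) = exp(−0.00063 × 400) = 0.777245
R(axle counter) = exp(−0.00071 × 400) = 0.752767
Series (point machine and axle counter): 0.777245 × 0.752767 = 0.5851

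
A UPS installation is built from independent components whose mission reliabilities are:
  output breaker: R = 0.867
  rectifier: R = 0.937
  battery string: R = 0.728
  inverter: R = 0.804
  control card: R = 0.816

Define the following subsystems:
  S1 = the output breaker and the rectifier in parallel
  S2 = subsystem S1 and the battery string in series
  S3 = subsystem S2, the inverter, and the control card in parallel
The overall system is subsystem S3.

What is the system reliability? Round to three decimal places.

0.990

Parallel (output breaker and rectifier): 1 − (1 − 0.86700)(1 − 0.93700) = 0.99162
Series ([0.99162] and battery string): 0.99162 × 0.72800 = 0.72190
Parallel ([0.72190], inverter, and control card): 1 − (1 − 0.72190)(1 − 0.80400)(1 − 0.81600) = 0.990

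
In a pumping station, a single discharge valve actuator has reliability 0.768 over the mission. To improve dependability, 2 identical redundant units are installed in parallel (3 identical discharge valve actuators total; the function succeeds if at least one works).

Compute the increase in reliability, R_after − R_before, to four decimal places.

R_before = 0.768
R_after = 1 − (1 − 0.768)^3 = 0.9875
ΔR = 0.9875 − 0.768 = 0.2195

0.2195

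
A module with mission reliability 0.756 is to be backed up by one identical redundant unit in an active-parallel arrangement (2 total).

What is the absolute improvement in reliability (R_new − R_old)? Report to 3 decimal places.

0.184

R_before = 0.756
R_after = 1 − (1 − 0.756)^2 = 0.940
ΔR = 0.940 − 0.756 = 0.184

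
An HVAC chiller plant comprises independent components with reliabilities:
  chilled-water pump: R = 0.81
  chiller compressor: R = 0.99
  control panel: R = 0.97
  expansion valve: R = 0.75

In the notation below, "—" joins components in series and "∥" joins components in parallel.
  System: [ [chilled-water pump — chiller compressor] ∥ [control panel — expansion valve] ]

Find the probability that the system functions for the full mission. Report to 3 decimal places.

Series (chilled-water pump and chiller compressor): 0.81000 × 0.99000 = 0.80190
Series (control panel and expansion valve): 0.97000 × 0.75000 = 0.72750
Parallel ([0.80190] and [0.72750]): 1 − (1 − 0.80190)(1 − 0.72750) = 0.946

0.946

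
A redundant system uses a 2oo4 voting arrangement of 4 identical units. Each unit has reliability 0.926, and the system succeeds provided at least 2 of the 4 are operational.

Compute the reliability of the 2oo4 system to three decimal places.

R = Σ_{i=2}^{4} C(4,i) p^i (1−p)^{4−i} with p = 0.926
C(4,2)·0.926^2·0.074^2 = 0.02817
C(4,3)·0.926^3·0.074^1 = 0.23503
C(4,4)·0.926^4·0.074^0 = 0.73527
Sum = 0.998

0.998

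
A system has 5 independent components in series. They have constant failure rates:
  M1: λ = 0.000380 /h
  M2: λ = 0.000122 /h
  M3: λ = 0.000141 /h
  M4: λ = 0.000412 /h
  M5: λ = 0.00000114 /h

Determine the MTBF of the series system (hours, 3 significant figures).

Series of exponential components: λ_sys = Σ λ_i
λ_sys = 0.000380 + 0.000122 + 0.000141 + 0.000412 + 0.00000114 = 1.0561e-03 /h
MTBF = 1 / λ_sys = 947 h

947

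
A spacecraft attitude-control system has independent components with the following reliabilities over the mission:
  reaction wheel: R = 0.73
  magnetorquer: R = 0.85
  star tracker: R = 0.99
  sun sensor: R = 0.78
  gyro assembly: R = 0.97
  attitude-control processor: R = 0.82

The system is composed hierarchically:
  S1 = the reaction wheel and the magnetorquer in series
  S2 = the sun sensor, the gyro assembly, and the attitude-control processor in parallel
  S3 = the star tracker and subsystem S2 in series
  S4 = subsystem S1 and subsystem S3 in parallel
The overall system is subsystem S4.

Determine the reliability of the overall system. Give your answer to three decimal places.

0.996

Series (reaction wheel and magnetorquer): 0.73000 × 0.85000 = 0.62050
Parallel (sun sensor, gyro assembly, and attitude-control processor): 1 − (1 − 0.78000)(1 − 0.97000)(1 − 0.82000) = 0.99881
Series (star tracker and [0.99881]): 0.99000 × 0.99881 = 0.98882
Parallel ([0.62050] and [0.98882]): 1 − (1 − 0.62050)(1 − 0.98882) = 0.996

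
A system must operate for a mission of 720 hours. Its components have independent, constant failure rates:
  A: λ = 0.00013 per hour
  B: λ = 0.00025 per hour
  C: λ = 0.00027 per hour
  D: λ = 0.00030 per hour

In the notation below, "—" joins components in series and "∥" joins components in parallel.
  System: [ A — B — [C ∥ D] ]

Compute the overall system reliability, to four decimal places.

0.7345

R(A) = exp(−0.00013 × 720) = 0.910647
R(B) = exp(−0.00025 × 720) = 0.835270
R(C) = exp(−0.00027 × 720) = 0.823329
R(D) = exp(−0.00030 × 720) = 0.805735
Parallel (C and D): 1 − (1 − 0.823329)(1 − 0.805735) = 0.965679
Series (A, B, and [0.965679]): 0.910647 × 0.835270 × 0.965679 = 0.7345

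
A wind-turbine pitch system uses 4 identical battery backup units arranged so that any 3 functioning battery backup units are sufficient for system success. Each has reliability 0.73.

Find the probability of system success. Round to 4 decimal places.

0.7041

R = Σ_{i=3}^{4} C(4,i) p^i (1−p)^{4−i} with p = 0.73
C(4,3)·0.73^3·0.27^1 = 0.420138
C(4,4)·0.73^4·0.27^0 = 0.283982
Sum = 0.7041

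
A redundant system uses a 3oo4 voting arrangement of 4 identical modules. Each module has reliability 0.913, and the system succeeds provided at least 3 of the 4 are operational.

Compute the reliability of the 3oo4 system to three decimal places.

R = Σ_{i=3}^{4} C(4,i) p^i (1−p)^{4−i} with p = 0.913
C(4,3)·0.913^3·0.087^1 = 0.26484
C(4,4)·0.913^4·0.087^0 = 0.69484
Sum = 0.960

0.960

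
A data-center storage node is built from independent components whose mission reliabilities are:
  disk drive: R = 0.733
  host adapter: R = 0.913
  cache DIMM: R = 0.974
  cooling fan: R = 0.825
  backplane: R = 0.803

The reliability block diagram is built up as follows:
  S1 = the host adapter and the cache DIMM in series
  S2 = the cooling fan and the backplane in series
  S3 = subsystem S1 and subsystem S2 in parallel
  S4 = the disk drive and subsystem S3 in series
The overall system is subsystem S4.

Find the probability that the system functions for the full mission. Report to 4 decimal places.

0.7056

Series (host adapter and cache DIMM): 0.913000 × 0.974000 = 0.889262
Series (cooling fan and backplane): 0.825000 × 0.803000 = 0.662475
Parallel ([0.889262] and [0.662475]): 1 − (1 − 0.889262)(1 − 0.662475) = 0.962623
Series (disk drive and [0.962623]): 0.733000 × 0.962623 = 0.7056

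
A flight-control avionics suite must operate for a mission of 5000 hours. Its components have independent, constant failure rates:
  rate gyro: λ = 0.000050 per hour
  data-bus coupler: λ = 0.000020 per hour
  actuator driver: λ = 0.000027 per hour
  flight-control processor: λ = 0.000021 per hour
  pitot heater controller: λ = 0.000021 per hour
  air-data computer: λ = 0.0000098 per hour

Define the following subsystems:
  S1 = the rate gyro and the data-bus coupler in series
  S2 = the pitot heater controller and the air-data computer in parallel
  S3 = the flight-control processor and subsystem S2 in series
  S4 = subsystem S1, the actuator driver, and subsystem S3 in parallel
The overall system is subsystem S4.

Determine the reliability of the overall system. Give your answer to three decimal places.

0.996

R(rate gyro) = exp(−0.000050 × 5000) = 0.77880
R(data-bus coupler) = exp(−0.000020 × 5000) = 0.90484
R(actuator driver) = exp(−0.000027 × 5000) = 0.87372
R(flight-control processor) = exp(−0.000021 × 5000) = 0.90032
R(pitot heater controller) = exp(−0.000021 × 5000) = 0.90032
R(air-data computer) = exp(−0.0000098 × 5000) = 0.95218
Series (rate gyro and data-bus coupler): 0.77880 × 0.90484 = 0.70469
Parallel (pitot heater controller and air-data computer): 1 − (1 − 0.90032)(1 − 0.95218) = 0.99523
Series (flight-control processor and [0.99523]): 0.90032 × 0.99523 = 0.89603
Parallel ([0.70469], actuator driver, and [0.89603]): 1 − (1 − 0.70469)(1 − 0.87372)(1 − 0.89603) = 0.996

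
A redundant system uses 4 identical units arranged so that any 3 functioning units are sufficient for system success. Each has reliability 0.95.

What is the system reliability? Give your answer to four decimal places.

0.9860

R = Σ_{i=3}^{4} C(4,i) p^i (1−p)^{4−i} with p = 0.95
C(4,3)·0.95^3·0.05^1 = 0.171475
C(4,4)·0.95^4·0.05^0 = 0.814506
Sum = 0.9860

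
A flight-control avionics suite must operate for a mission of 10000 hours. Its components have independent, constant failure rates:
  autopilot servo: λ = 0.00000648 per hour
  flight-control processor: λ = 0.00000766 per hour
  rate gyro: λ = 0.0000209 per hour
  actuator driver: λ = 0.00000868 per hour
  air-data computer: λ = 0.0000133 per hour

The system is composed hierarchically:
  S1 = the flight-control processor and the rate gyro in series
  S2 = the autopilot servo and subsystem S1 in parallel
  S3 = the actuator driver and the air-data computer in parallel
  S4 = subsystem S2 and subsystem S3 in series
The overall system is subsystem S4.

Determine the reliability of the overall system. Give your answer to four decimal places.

0.9742

R(autopilot servo) = exp(−0.00000648 × 10000) = 0.937255
R(flight-control processor) = exp(−0.00000766 × 10000) = 0.926260
R(rate gyro) = exp(−0.0000209 × 10000) = 0.811395
R(actuator driver) = exp(−0.00000868 × 10000) = 0.916860
R(air-data computer) = exp(−0.0000133 × 10000) = 0.875465
Series (flight-control processor and rate gyro): 0.926260 × 0.811395 = 0.751563
Parallel (autopilot servo and [0.751563]): 1 − (1 − 0.937255)(1 − 0.751563) = 0.984412
Parallel (actuator driver and air-data computer): 1 − (1 − 0.916860)(1 − 0.875465) = 0.989646
Series ([0.984412] and [0.989646]): 0.984412 × 0.989646 = 0.9742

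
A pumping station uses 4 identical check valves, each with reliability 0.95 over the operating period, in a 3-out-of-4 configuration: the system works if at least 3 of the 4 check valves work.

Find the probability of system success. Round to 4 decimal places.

R = Σ_{i=3}^{4} C(4,i) p^i (1−p)^{4−i} with p = 0.95
C(4,3)·0.95^3·0.05^1 = 0.171475
C(4,4)·0.95^4·0.05^0 = 0.814506
Sum = 0.9860

0.9860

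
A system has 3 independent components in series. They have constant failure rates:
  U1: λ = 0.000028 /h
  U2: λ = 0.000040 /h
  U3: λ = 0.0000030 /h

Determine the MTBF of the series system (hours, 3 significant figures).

Series of exponential components: λ_sys = Σ λ_i
λ_sys = 0.000028 + 0.000040 + 0.0000030 = 7.1000e-05 /h
MTBF = 1 / λ_sys = 14100 h

14100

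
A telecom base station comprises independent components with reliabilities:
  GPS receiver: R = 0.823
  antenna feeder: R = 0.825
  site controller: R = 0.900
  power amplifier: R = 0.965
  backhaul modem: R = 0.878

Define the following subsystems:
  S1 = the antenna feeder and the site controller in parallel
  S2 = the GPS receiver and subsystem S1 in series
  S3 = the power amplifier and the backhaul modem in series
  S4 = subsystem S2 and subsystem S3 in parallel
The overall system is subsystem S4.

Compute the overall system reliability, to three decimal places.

0.971

Parallel (antenna feeder and site controller): 1 − (1 − 0.82500)(1 − 0.90000) = 0.98250
Series (GPS receiver and [0.98250]): 0.82300 × 0.98250 = 0.80860
Series (power amplifier and backhaul modem): 0.96500 × 0.87800 = 0.84727
Parallel ([0.80860] and [0.84727]): 1 − (1 − 0.80860)(1 − 0.84727) = 0.971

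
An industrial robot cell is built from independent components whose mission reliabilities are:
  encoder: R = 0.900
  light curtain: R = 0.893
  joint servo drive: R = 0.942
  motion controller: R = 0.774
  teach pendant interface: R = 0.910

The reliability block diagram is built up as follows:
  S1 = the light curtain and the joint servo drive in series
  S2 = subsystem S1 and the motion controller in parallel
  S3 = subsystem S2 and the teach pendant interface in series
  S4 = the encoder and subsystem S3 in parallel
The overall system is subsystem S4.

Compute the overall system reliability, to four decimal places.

Series (light curtain and joint servo drive): 0.893000 × 0.942000 = 0.841206
Parallel ([0.841206] and motion controller): 1 − (1 − 0.841206)(1 − 0.774000) = 0.964113
Series ([0.964113] and teach pendant interface): 0.964113 × 0.910000 = 0.877343
Parallel (encoder and [0.877343]): 1 − (1 − 0.900000)(1 − 0.877343) = 0.9877

0.9877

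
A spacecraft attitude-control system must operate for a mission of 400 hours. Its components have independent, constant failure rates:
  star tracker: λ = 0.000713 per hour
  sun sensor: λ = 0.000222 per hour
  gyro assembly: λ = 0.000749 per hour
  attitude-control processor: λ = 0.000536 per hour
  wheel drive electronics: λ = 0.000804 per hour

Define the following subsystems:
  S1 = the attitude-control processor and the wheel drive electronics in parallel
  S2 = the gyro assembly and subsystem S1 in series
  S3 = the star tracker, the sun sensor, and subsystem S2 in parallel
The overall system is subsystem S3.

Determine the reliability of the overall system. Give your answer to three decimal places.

0.994

R(star tracker) = exp(−0.000713 × 400) = 0.75186
R(sun sensor) = exp(−0.000222 × 400) = 0.91503
R(gyro assembly) = exp(−0.000749 × 400) = 0.74111
R(attitude-control processor) = exp(−0.000536 × 400) = 0.80703
R(wheel drive electronics) = exp(−0.000804 × 400) = 0.72499
Parallel (attitude-control processor and wheel drive electronics): 1 − (1 − 0.80703)(1 − 0.72499) = 0.94693
Series (gyro assembly and [0.94693]): 0.74111 × 0.94693 = 0.70178
Parallel (star tracker, sun sensor, and [0.70178]): 1 − (1 − 0.75186)(1 − 0.91503)(1 − 0.70178) = 0.994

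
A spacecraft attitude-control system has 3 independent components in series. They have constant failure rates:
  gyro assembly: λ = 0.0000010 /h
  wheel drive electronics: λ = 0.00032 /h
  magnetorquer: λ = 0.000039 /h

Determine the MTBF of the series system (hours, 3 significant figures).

Series of exponential components: λ_sys = Σ λ_i
λ_sys = 0.0000010 + 0.00032 + 0.000039 = 3.6000e-04 /h
MTBF = 1 / λ_sys = 2780 h

2780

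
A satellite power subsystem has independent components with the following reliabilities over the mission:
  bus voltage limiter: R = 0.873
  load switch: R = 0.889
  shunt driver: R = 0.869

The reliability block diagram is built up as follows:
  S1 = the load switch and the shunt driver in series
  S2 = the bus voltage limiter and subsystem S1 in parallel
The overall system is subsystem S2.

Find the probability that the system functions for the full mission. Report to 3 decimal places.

Series (load switch and shunt driver): 0.88900 × 0.86900 = 0.77254
Parallel (bus voltage limiter and [0.77254]): 1 − (1 − 0.87300)(1 − 0.77254) = 0.971

0.971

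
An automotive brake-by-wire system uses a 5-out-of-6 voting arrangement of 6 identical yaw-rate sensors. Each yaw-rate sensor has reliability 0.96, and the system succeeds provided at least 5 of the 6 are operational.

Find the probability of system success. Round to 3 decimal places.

R = Σ_{i=5}^{6} C(6,i) p^i (1−p)^{6−i} with p = 0.96
C(6,5)·0.96^5·0.04^1 = 0.19569
C(6,6)·0.96^6·0.04^0 = 0.78276
Sum = 0.978

0.978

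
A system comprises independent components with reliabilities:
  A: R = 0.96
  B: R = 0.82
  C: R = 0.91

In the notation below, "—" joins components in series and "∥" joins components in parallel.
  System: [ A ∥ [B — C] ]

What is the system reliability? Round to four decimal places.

Series (B and C): 0.820000 × 0.910000 = 0.746200
Parallel (A and [0.746200]): 1 − (1 − 0.960000)(1 − 0.746200) = 0.9898

0.9898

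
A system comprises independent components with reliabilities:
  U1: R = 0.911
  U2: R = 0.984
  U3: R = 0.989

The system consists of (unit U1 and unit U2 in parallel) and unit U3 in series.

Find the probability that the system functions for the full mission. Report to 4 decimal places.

Parallel (U1 and U2): 1 − (1 − 0.911000)(1 − 0.984000) = 0.998576
Series ([0.998576] and U3): 0.998576 × 0.989000 = 0.9876

0.9876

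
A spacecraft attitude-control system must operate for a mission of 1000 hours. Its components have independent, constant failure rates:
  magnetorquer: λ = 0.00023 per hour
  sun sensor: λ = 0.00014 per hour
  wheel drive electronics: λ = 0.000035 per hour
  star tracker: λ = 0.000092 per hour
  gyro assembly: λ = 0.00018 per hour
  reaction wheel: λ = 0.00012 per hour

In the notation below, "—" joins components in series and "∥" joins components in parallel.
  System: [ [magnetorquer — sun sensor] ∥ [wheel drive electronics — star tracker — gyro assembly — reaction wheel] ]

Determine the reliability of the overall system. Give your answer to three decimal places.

R(magnetorquer) = exp(−0.00023 × 1000) = 0.79453
R(sun sensor) = exp(−0.00014 × 1000) = 0.86936
R(wheel drive electronics) = exp(−0.000035 × 1000) = 0.96561
R(star tracker) = exp(−0.000092 × 1000) = 0.91211
R(gyro assembly) = exp(−0.00018 × 1000) = 0.83527
R(reaction wheel) = exp(−0.00012 × 1000) = 0.88692
Series (magnetorquer and sun sensor): 0.79453 × 0.86936 = 0.69073
Series (wheel drive electronics, star tracker, gyro assembly, and reaction wheel): 0.96561 × 0.91211 × 0.83527 × 0.88692 = 0.65247
Parallel ([0.69073] and [0.65247]): 1 − (1 − 0.69073)(1 − 0.65247) = 0.893

0.893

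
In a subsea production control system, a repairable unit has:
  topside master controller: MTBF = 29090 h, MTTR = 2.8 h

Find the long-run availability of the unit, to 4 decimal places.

0.9999

A(topside master controller) = MTBF/(MTBF+MTTR) = 29090/(29090+2.8) = 0.9999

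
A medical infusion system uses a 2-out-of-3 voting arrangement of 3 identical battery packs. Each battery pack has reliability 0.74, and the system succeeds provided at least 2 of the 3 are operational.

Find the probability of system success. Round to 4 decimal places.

R = Σ_{i=2}^{3} C(3,i) p^i (1−p)^{3−i} with p = 0.74
C(3,2)·0.74^2·0.26^1 = 0.427128
C(3,3)·0.74^3·0.26^0 = 0.405224
Sum = 0.8324

0.8324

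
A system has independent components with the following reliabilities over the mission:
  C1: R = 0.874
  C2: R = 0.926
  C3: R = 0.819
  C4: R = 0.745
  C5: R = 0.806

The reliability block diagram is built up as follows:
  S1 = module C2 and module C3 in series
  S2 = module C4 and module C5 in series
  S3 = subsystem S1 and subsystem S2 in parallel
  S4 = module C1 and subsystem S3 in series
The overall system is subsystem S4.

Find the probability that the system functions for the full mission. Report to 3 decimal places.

Series (C2 and C3): 0.92600 × 0.81900 = 0.75839
Series (C4 and C5): 0.74500 × 0.80600 = 0.60047
Parallel ([0.75839] and [0.60047]): 1 − (1 − 0.75839)(1 − 0.60047) = 0.90347
Series (C1 and [0.90347]): 0.87400 × 0.90347 = 0.790

0.790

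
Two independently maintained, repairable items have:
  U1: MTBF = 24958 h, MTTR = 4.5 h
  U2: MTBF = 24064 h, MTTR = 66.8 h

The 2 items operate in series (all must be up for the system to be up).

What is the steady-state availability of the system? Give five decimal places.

A(U1) = MTBF/(MTBF+MTTR) = 24958/(24958+4.5) = 0.999820
A(U2) = MTBF/(MTBF+MTTR) = 24064/(24064+66.8) = 0.997232
Series availability: 0.999820 × 0.997232 = 0.99705

0.99705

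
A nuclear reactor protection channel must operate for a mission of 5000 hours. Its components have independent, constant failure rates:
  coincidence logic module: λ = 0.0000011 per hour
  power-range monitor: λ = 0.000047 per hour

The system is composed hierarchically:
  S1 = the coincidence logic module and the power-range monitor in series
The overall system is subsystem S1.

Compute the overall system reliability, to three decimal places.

0.786

R(coincidence logic module) = exp(−0.0000011 × 5000) = 0.99452
R(power-range monitor) = exp(−0.000047 × 5000) = 0.79057
Series (coincidence logic module and power-range monitor): 0.99452 × 0.79057 = 0.786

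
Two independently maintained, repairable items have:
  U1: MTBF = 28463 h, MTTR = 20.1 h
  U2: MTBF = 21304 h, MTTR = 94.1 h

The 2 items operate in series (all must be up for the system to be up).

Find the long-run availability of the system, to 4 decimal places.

0.9949

A(U1) = MTBF/(MTBF+MTTR) = 28463/(28463+20.1) = 0.999294
A(U2) = MTBF/(MTBF+MTTR) = 21304/(21304+94.1) = 0.995602
Series availability: 0.999294 × 0.995602 = 0.9949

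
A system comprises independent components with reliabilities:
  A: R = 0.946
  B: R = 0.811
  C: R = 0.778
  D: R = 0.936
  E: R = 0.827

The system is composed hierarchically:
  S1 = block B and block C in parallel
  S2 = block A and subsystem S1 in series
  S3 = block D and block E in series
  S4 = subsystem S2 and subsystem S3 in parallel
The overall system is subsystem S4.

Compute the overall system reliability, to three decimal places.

Parallel (B and C): 1 − (1 − 0.81100)(1 − 0.77800) = 0.95804
Series (A and [0.95804]): 0.94600 × 0.95804 = 0.90631
Series (D and E): 0.93600 × 0.82700 = 0.77407
Parallel ([0.90631] and [0.77407]): 1 − (1 − 0.90631)(1 − 0.77407) = 0.979

0.979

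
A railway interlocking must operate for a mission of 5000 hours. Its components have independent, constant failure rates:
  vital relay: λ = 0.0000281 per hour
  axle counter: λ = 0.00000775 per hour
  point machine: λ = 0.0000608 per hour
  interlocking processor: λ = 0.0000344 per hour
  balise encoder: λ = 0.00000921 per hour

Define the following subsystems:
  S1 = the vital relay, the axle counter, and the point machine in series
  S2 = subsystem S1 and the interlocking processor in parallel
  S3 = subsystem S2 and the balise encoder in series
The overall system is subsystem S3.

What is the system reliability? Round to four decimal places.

0.8972

R(vital relay) = exp(−0.0000281 × 5000) = 0.868924
R(axle counter) = exp(−0.00000775 × 5000) = 0.961991
R(point machine) = exp(−0.0000608 × 5000) = 0.737861
R(interlocking processor) = exp(−0.0000344 × 5000) = 0.841979
R(balise encoder) = exp(−0.00000921 × 5000) = 0.954994
Series (vital relay, axle counter, and point machine): 0.868924 × 0.961991 × 0.737861 = 0.616776
Parallel ([0.616776] and interlocking processor): 1 − (1 − 0.616776)(1 − 0.841979) = 0.939443
Series ([0.939443] and balise encoder): 0.939443 × 0.954994 = 0.8972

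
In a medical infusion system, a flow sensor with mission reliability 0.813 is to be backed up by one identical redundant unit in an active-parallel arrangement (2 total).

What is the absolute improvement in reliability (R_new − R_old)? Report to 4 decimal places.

0.1520

R_before = 0.813
R_after = 1 − (1 − 0.813)^2 = 0.9650
ΔR = 0.9650 − 0.813 = 0.1520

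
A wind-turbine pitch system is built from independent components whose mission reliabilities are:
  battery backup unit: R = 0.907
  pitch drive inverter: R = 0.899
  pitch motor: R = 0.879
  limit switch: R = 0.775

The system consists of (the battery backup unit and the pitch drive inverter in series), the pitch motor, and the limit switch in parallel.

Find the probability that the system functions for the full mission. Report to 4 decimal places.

Series (battery backup unit and pitch drive inverter): 0.907000 × 0.899000 = 0.815393
Parallel ([0.815393], pitch motor, and limit switch): 1 − (1 − 0.815393)(1 − 0.879000)(1 − 0.775000) = 0.9950

0.9950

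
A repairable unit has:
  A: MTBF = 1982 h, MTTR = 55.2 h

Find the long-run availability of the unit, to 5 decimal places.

0.97290

A(A) = MTBF/(MTBF+MTTR) = 1982/(1982+55.2) = 0.97290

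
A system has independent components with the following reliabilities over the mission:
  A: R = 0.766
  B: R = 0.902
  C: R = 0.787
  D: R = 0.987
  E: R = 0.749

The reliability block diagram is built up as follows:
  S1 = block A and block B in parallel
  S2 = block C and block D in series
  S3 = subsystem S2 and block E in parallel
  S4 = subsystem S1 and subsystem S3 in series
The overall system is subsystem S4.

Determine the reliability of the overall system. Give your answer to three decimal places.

Parallel (A and B): 1 − (1 − 0.76600)(1 − 0.90200) = 0.97707
Series (C and D): 0.78700 × 0.98700 = 0.77677
Parallel ([0.77677] and E): 1 − (1 − 0.77677)(1 − 0.74900) = 0.94397
Series ([0.97707] and [0.94397]): 0.97707 × 0.94397 = 0.922

0.922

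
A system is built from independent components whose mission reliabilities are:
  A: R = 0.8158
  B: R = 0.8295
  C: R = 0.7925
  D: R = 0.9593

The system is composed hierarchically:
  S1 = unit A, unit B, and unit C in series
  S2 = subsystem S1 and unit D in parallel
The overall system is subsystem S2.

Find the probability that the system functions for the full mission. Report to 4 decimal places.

Series (A, B, and C): 0.815800 × 0.829500 × 0.792500 = 0.536290
Parallel ([0.536290] and D): 1 − (1 − 0.536290)(1 − 0.959300) = 0.9811

0.9811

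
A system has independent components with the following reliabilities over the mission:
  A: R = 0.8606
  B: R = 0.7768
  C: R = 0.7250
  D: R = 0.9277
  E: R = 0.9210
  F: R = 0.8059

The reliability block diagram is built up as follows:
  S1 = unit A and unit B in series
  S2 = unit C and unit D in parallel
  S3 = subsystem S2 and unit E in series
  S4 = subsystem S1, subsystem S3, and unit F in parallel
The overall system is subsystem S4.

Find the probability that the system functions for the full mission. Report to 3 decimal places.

0.994

Series (A and B): 0.86060 × 0.77680 = 0.66851
Parallel (C and D): 1 − (1 − 0.72500)(1 − 0.92770) = 0.98012
Series ([0.98012] and E): 0.98012 × 0.92100 = 0.90269
Parallel ([0.66851], [0.90269], and F): 1 − (1 − 0.66851)(1 − 0.90269)(1 − 0.80590) = 0.994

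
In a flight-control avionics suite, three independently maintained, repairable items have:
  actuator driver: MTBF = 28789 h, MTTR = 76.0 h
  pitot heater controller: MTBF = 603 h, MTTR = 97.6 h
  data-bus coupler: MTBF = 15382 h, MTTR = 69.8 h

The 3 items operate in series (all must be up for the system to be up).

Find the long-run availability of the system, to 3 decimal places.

A(actuator driver) = MTBF/(MTBF+MTTR) = 28789/(28789+76.0) = 0.997367
A(pitot heater controller) = MTBF/(MTBF+MTTR) = 603/(603+97.6) = 0.860691
A(data-bus coupler) = MTBF/(MTBF+MTTR) = 15382/(15382+69.8) = 0.995483
Series availability: 0.997367 × 0.860691 × 0.995483 = 0.855

0.855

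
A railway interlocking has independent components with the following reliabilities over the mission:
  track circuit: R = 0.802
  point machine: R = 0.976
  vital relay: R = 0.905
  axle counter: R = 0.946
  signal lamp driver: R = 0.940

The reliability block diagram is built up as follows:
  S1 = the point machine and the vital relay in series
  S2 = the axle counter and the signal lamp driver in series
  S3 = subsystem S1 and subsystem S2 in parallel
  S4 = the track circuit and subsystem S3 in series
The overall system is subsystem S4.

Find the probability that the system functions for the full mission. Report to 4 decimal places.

0.7916

Series (point machine and vital relay): 0.976000 × 0.905000 = 0.883280
Series (axle counter and signal lamp driver): 0.946000 × 0.940000 = 0.889240
Parallel ([0.883280] and [0.889240]): 1 − (1 − 0.883280)(1 − 0.889240) = 0.987072
Series (track circuit and [0.987072]): 0.802000 × 0.987072 = 0.7916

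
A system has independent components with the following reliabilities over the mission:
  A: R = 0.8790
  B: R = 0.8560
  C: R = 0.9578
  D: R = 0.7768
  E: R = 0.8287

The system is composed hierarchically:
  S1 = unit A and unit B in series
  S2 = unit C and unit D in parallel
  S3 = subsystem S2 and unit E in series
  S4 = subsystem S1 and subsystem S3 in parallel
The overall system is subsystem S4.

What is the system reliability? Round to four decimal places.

Series (A and B): 0.879000 × 0.856000 = 0.752424
Parallel (C and D): 1 − (1 − 0.957800)(1 − 0.776800) = 0.990581
Series ([0.990581] and E): 0.990581 × 0.828700 = 0.820894
Parallel ([0.752424] and [0.820894]): 1 − (1 − 0.752424)(1 − 0.820894) = 0.9557

0.9557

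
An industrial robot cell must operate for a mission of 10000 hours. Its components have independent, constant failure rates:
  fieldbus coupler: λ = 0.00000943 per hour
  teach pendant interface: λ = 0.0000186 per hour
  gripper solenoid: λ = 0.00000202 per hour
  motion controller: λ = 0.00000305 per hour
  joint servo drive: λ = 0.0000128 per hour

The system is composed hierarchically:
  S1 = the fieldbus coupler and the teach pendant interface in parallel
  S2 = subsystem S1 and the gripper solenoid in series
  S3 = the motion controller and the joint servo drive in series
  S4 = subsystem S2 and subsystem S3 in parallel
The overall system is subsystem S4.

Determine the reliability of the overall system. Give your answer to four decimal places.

R(fieldbus coupler) = exp(−0.00000943 × 10000) = 0.910010
R(teach pendant interface) = exp(−0.0000186 × 10000) = 0.830274
R(gripper solenoid) = exp(−0.00000202 × 10000) = 0.980003
R(motion controller) = exp(−0.00000305 × 10000) = 0.969960
R(joint servo drive) = exp(−0.0000128 × 10000) = 0.879853
Parallel (fieldbus coupler and teach pendant interface): 1 − (1 − 0.910010)(1 − 0.830274) = 0.984726
Series ([0.984726] and gripper solenoid): 0.984726 × 0.980003 = 0.965034
Series (motion controller and joint servo drive): 0.969960 × 0.879853 = 0.853422
Parallel ([0.965034] and [0.853422]): 1 − (1 − 0.965034)(1 − 0.853422) = 0.9949

0.9949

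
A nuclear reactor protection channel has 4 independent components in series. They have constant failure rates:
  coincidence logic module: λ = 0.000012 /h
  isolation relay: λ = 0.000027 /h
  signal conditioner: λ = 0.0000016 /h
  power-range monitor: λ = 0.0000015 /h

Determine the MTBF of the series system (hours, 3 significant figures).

23800

Series of exponential components: λ_sys = Σ λ_i
λ_sys = 0.000012 + 0.000027 + 0.0000016 + 0.0000015 = 4.2100e-05 /h
MTBF = 1 / λ_sys = 23800 h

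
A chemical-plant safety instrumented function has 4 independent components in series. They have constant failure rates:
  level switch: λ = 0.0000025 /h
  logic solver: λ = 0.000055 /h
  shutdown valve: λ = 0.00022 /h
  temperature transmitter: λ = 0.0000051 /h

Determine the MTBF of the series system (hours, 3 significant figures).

Series of exponential components: λ_sys = Σ λ_i
λ_sys = 0.0000025 + 0.000055 + 0.00022 + 0.0000051 = 2.8260e-04 /h
MTBF = 1 / λ_sys = 3540 h

3540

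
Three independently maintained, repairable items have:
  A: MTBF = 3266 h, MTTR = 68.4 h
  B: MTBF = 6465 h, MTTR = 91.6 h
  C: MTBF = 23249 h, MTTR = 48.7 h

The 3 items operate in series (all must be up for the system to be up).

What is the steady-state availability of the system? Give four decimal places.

0.9638

A(A) = MTBF/(MTBF+MTTR) = 3266/(3266+68.4) = 0.979487
A(B) = MTBF/(MTBF+MTTR) = 6465/(6465+91.6) = 0.986029
A(C) = MTBF/(MTBF+MTTR) = 23249/(23249+48.7) = 0.997910
Series availability: 0.979487 × 0.986029 × 0.997910 = 0.9638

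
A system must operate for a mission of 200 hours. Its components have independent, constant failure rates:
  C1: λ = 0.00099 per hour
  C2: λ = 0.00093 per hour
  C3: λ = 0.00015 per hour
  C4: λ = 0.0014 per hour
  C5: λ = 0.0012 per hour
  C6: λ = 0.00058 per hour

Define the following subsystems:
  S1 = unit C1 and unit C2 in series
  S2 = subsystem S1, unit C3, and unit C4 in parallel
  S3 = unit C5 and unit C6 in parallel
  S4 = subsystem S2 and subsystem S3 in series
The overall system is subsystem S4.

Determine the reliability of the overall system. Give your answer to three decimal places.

R(C1) = exp(−0.00099 × 200) = 0.82037
R(C2) = exp(−0.00093 × 200) = 0.83027
R(C3) = exp(−0.00015 × 200) = 0.97045
R(C4) = exp(−0.0014 × 200) = 0.75578
R(C5) = exp(−0.0012 × 200) = 0.78663
R(C6) = exp(−0.00058 × 200) = 0.89048
Series (C1 and C2): 0.82037 × 0.83027 = 0.68113
Parallel ([0.68113], C3, and C4): 1 − (1 − 0.68113)(1 − 0.97045)(1 − 0.75578) = 0.99770
Parallel (C5 and C6): 1 − (1 − 0.78663)(1 − 0.89048) = 0.97663
Series ([0.99770] and [0.97663]): 0.99770 × 0.97663 = 0.974

0.974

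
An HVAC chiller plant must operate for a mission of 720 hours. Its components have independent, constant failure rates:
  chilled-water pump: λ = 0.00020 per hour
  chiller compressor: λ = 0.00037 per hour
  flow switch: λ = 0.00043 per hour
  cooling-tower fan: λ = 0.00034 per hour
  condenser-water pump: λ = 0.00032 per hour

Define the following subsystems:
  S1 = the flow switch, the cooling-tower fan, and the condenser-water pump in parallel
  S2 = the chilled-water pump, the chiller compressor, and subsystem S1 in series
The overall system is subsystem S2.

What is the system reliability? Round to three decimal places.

0.655

R(chilled-water pump) = exp(−0.00020 × 720) = 0.86589
R(chiller compressor) = exp(−0.00037 × 720) = 0.76613
R(flow switch) = exp(−0.00043 × 720) = 0.73374
R(cooling-tower fan) = exp(−0.00034 × 720) = 0.78286
R(condenser-water pump) = exp(−0.00032 × 720) = 0.79422
Parallel (flow switch, cooling-tower fan, and condenser-water pump): 1 − (1 − 0.73374)(1 − 0.78286)(1 − 0.79422) = 0.98810
Series (chilled-water pump, chiller compressor, and [0.98810]): 0.86589 × 0.76613 × 0.98810 = 0.655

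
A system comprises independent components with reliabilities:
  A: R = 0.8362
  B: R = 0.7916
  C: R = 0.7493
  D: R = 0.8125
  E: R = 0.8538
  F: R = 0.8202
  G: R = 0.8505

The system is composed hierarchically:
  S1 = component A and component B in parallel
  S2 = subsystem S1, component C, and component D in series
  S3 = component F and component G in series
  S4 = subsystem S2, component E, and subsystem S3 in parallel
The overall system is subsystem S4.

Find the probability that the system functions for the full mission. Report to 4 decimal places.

Parallel (A and B): 1 − (1 − 0.836200)(1 − 0.791600) = 0.965864
Series ([0.965864], C, and D): 0.965864 × 0.749300 × 0.812500 = 0.588024
Series (F and G): 0.820200 × 0.850500 = 0.697580
Parallel ([0.588024], E, and [0.697580]): 1 − (1 − 0.588024)(1 − 0.853800)(1 − 0.697580) = 0.9818

0.9818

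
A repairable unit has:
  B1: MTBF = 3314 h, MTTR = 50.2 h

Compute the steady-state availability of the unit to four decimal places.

0.9851

A(B1) = MTBF/(MTBF+MTTR) = 3314/(3314+50.2) = 0.9851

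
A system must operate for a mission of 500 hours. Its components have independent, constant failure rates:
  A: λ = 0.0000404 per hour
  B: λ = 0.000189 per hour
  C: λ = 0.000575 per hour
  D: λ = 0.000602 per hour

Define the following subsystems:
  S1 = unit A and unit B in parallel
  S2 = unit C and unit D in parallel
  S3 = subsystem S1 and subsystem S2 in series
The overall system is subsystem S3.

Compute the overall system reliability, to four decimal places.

R(A) = exp(−0.0000404 × 500) = 0.980003
R(B) = exp(−0.000189 × 500) = 0.909828
R(C) = exp(−0.000575 × 500) = 0.750137
R(D) = exp(−0.000602 × 500) = 0.740078
Parallel (A and B): 1 − (1 − 0.980003)(1 − 0.909828) = 0.998197
Parallel (C and D): 1 − (1 − 0.750137)(1 − 0.740078) = 0.935055
Series ([0.998197] and [0.935055]): 0.998197 × 0.935055 = 0.9334

0.9334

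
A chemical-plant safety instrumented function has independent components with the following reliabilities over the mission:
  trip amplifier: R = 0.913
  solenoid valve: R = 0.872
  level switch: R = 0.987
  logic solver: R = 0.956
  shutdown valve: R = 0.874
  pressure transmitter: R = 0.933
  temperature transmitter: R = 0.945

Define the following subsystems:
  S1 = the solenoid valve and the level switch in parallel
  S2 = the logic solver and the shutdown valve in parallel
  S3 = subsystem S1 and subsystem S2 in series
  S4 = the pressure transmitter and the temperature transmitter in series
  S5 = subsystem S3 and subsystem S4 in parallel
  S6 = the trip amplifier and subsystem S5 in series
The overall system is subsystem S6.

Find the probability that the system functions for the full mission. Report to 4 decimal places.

0.9122

Parallel (solenoid valve and level switch): 1 − (1 − 0.872000)(1 − 0.987000) = 0.998336
Parallel (logic solver and shutdown valve): 1 − (1 − 0.956000)(1 − 0.874000) = 0.994456
Series ([0.998336] and [0.994456]): 0.998336 × 0.994456 = 0.992801
Series (pressure transmitter and temperature transmitter): 0.933000 × 0.945000 = 0.881685
Parallel ([0.992801] and [0.881685]): 1 − (1 − 0.992801)(1 − 0.881685) = 0.999148
Series (trip amplifier and [0.999148]): 0.913000 × 0.999148 = 0.9122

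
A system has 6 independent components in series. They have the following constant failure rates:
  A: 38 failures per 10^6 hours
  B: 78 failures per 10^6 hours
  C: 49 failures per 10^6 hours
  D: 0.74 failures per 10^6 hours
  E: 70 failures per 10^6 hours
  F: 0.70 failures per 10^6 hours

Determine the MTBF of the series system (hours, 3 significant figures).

4230

Series of exponential components: λ_sys = Σ λ_i
λ_sys = 0.000038 + 0.000078 + 0.000049 + 0.00000074 + 0.000070 + 0.00000070 = 2.3644e-04 /h
MTBF = 1 / λ_sys = 4230 h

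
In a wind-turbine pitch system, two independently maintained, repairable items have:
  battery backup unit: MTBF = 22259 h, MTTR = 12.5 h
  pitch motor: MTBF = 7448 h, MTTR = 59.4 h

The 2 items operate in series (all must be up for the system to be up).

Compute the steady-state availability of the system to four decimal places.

A(battery backup unit) = MTBF/(MTBF+MTTR) = 22259/(22259+12.5) = 0.999439
A(pitch motor) = MTBF/(MTBF+MTTR) = 7448/(7448+59.4) = 0.992088
Series availability: 0.999439 × 0.992088 = 0.9915

0.9915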